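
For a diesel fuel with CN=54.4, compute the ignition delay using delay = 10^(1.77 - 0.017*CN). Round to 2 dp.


delay = 10^(1.77 - 0.017*CN)
Exponent = 1.77 - 0.017*54.4 = 0.8452
delay = 10^0.8452 = 7.00 ms


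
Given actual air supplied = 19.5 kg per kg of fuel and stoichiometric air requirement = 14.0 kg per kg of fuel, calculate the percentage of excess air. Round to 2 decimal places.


Excess air = actual - stoichiometric = 19.5 - 14.0 = 5.50 kg/kg fuel
Excess air % = (excess / stoich) * 100 = (5.50 / 14.0) * 100 = 39.29%


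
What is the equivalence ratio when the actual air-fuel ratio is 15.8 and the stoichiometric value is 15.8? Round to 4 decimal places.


phi = AFR_stoich / AFR_actual
phi = 15.8 / 15.8 = 1.0000


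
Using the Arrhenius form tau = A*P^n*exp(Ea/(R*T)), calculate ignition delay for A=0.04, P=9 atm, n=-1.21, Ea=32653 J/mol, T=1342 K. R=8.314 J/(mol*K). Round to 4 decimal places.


tau = A * P^n * exp(Ea/(R*T))
P^n = 9^(-1.21) = 0.07004329
Ea/(R*T) = 32653/(8.314*1342) = 2.926581
exp(Ea/(R*T)) = 18.663711
tau = 0.04 * 0.07004329 * 18.663711 = 0.0523 ms


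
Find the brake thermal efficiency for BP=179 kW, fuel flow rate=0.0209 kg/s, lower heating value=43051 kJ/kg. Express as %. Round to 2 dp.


eta_BTE = (BP / (mf * LHV)) * 100
Denominator = 0.0209 * 43051 = 899.7659 kW
eta_BTE = (179 / 899.7659) * 100 = 19.89%


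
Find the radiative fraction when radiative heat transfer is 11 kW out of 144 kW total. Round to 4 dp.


f_rad = Q_rad / Q_total
f_rad = 11 / 144 = 0.0764


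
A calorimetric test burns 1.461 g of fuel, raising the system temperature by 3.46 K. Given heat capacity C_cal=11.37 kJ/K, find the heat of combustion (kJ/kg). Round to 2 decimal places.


Hc = C_cal * delta_T / m_fuel
Q_released = 11.37 * 3.46 = 39.3402 kJ
m_fuel = 1.461 g = 1.461/1000 kg = 0.001461 kg
Hc = 39.3402 / 0.001461 = 26926.90 kJ/kg


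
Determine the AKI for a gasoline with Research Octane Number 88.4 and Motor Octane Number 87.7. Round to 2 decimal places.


AKI = (RON + MON) / 2
AKI = (88.4 + 87.7) / 2
AKI = 176.1 / 2 = 88.05


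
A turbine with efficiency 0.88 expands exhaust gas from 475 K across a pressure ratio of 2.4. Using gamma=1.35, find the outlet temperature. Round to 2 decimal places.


T_out = T_in * (1 - eta * (1 - PR^(-(gamma-1)/gamma)))
Exponent = -(1.35-1)/1.35 = -0.25925926
PR^exp = 2.4^(-0.25925926) = 0.79694200
Factor = 1 - 0.88*(1 - 0.79694200) = 0.82130896
T_out = 475 * 0.82130896 = 390.12 K


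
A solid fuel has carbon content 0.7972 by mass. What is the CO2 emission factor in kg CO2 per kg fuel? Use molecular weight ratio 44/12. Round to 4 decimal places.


EF = C_frac * (M_CO2 / M_C)
EF = 0.7972 * (44/12)
EF = 0.7972 * 3.666667 = 2.9231 kg_CO2/kg_fuel


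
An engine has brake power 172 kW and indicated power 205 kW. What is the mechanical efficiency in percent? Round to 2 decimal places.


eta_mech = (BP / IP) * 100
Ratio = 172 / 205 = 0.8390
eta_mech = 0.8390 * 100 = 83.90%


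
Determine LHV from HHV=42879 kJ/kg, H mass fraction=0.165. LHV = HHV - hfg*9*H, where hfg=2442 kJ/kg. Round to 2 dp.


LHV = HHV - hfg * 9 * H
Water correction = 2442 * 9 * 0.165 = 3626.370 kJ/kg
LHV = 42879 - 3626.370 = 39252.63 kJ/kg


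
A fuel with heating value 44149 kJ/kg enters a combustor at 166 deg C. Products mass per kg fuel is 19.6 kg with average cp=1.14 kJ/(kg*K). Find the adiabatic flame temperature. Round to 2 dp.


T_ad = T_in + Hc / (m_p * cp)
Denominator = 19.6 * 1.14 = 22.3440
Temperature rise = 44149 / 22.3440 = 1975.88 K
T_ad = 166 + 1975.88 = 2141.88 deg C


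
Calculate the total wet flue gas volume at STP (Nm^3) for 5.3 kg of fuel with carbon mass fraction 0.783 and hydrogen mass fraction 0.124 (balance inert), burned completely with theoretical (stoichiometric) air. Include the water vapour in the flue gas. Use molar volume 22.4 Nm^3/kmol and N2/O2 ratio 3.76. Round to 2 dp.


Per kg fuel: CO2 = (C/12 kmol)*22.4 = (0.783/12)*22.4 = 1.46160 Nm^3
Per kg fuel: H2O = (H/2 kmol)*22.4 = (0.124/2)*22.4 = 1.38880 Nm^3
O2 needed per kg fuel = C/12 + H/4 = 0.783/12 + 0.124/4 = 0.09625000 kmol
Per kg fuel: N2 = O2*3.76*22.4 = 0.09625000*3.76*22.4 = 8.10656 Nm^3
Total per kg = 1.46160 + 1.38880 + 8.10656 = 10.95696 Nm^3
Total = 10.95696 * 5.3 = 58.07 Nm^3


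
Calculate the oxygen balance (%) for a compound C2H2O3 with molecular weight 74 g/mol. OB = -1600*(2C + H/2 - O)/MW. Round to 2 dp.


OB = -1600 * (2C + H/2 - O) / MW
Inner = 2*2 + 2/2 - 3 = 2.00
OB = -1600 * 2.00 / 74 = -43.24%


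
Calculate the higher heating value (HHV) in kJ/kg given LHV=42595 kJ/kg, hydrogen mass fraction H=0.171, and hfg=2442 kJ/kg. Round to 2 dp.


HHV = LHV + hfg * 9 * H
Water addition = 2442 * 9 * 0.171 = 3758.238 kJ/kg
HHV = 42595 + 3758.238 = 46353.24 kJ/kg


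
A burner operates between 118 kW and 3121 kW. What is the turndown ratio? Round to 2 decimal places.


TDR = Q_max / Q_min
TDR = 3121 / 118 = 26.45


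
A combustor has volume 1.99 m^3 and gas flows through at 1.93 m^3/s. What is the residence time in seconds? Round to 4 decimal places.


tau = V / Q_flow
tau = 1.99 / 1.93 = 1.0311 s


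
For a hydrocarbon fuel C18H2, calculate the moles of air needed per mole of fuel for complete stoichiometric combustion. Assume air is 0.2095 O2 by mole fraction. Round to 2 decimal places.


Balanced combustion: C18H2 + 18.5 O2 -> 18 CO2 + 1 H2O
O2 needed = C + H/4 = 18 + 2/4 = 18.50 moles
Air moles = O2 / 0.2095 = 18.50 / 0.2095 = 88.31 moles air


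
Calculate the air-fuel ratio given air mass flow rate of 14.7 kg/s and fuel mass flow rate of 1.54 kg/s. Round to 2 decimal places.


AFR = m_air / m_fuel
AFR = 14.7 / 1.54 = 9.55


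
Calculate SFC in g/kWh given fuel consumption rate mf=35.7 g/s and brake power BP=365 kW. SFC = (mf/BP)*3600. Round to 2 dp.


SFC = (mf / BP) * 3600
Rate = 35.7 / 365 = 0.097808 g/(s*kW)
SFC = 0.097808 * 3600 = 352.11 g/kWh


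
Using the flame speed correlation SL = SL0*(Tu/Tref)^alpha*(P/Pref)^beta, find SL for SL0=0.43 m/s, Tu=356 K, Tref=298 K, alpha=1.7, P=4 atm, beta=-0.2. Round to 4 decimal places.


SL = SL0 * (Tu/Tref)^alpha * (P/Pref)^beta
T ratio = 356/298 = 1.19463087
(T ratio)^alpha = 1.19463087^1.7 = 1.352999
(P/Pref)^beta = 4^(-0.2) = 0.757858
SL = 0.43 * 1.352999 * 0.757858 = 0.4409 m/s


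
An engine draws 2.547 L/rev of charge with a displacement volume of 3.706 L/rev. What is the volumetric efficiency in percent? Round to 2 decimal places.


eta_v = (V_actual / V_disp) * 100
Ratio = 2.547 / 3.706 = 0.6873
eta_v = 0.6873 * 100 = 68.73%


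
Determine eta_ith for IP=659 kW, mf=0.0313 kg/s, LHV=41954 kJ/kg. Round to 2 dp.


eta_ith = (IP / (mf * LHV)) * 100
Denominator = 0.0313 * 41954 = 1313.1602 kW
eta_ith = (659 / 1313.1602) * 100 = 50.18%


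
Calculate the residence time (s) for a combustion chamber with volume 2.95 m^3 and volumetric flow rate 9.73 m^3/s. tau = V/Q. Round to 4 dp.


tau = V / Q_flow
tau = 2.95 / 9.73 = 0.3032 s


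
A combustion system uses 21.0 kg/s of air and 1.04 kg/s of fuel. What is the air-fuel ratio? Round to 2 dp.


AFR = m_air / m_fuel
AFR = 21.0 / 1.04 = 20.19


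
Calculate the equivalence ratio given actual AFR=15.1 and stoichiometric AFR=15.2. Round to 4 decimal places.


phi = AFR_stoich / AFR_actual
phi = 15.2 / 15.1 = 1.0066


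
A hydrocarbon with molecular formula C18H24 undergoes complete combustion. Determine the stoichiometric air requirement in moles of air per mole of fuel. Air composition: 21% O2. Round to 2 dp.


Balanced combustion: C18H24 + 24 O2 -> 18 CO2 + 12 H2O
O2 needed = C + H/4 = 18 + 24/4 = 24.00 moles
Air moles = O2 / 0.21 = 24.00 / 0.21 = 114.29 moles air


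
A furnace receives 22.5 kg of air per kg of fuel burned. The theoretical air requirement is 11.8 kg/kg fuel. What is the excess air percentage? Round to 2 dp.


Excess air = actual - stoichiometric = 22.5 - 11.8 = 10.70 kg/kg fuel
Excess air % = (excess / stoich) * 100 = (10.70 / 11.8) * 100 = 90.68%


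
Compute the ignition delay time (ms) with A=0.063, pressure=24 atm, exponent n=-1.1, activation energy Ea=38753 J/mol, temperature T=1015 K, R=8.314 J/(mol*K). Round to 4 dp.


tau = A * P^n * exp(Ea/(R*T))
P^n = 24^(-1.1) = 0.03032268
Ea/(R*T) = 38753/(8.314*1015) = 4.592290
exp(Ea/(R*T)) = 98.720199
tau = 0.063 * 0.03032268 * 98.720199 = 0.1886 ms


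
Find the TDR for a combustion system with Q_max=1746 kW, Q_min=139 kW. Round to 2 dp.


TDR = Q_max / Q_min
TDR = 1746 / 139 = 12.56


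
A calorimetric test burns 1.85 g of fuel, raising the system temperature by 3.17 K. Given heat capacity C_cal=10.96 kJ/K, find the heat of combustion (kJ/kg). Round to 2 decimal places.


Hc = C_cal * delta_T / m_fuel
Q_released = 10.96 * 3.17 = 34.7432 kJ
m_fuel = 1.85 g = 1.85/1000 kg = 0.001850 kg
Hc = 34.7432 / 0.001850 = 18780.11 kJ/kg


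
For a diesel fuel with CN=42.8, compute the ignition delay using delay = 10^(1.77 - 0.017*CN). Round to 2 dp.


delay = 10^(1.77 - 0.017*CN)
Exponent = 1.77 - 0.017*42.8 = 1.0424
delay = 10^1.0424 = 11.03 ms


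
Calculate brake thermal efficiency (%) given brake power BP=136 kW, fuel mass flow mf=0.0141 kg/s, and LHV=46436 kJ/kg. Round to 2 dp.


eta_BTE = (BP / (mf * LHV)) * 100
Denominator = 0.0141 * 46436 = 654.7476 kW
eta_BTE = (136 / 654.7476) * 100 = 20.77%


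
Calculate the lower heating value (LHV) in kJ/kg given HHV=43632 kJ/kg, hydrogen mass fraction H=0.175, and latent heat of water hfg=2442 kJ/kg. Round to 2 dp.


LHV = HHV - hfg * 9 * H
Water correction = 2442 * 9 * 0.175 = 3846.150 kJ/kg
LHV = 43632 - 3846.150 = 39785.85 kJ/kg


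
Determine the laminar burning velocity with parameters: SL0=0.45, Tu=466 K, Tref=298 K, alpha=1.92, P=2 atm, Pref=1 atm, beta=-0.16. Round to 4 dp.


SL = SL0 * (Tu/Tref)^alpha * (P/Pref)^beta
T ratio = 466/298 = 1.56375839
(T ratio)^alpha = 1.56375839^1.92 = 2.359423
(P/Pref)^beta = 2^(-0.16) = 0.895025
SL = 0.45 * 2.359423 * 0.895025 = 0.9503 m/s


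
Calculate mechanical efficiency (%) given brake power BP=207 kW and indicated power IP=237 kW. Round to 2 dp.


eta_mech = (BP / IP) * 100
Ratio = 207 / 237 = 0.8734
eta_mech = 0.8734 * 100 = 87.34%


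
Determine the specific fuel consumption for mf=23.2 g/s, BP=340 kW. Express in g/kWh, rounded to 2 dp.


SFC = (mf / BP) * 3600
Rate = 23.2 / 340 = 0.068235 g/(s*kW)
SFC = 0.068235 * 3600 = 245.65 g/kWh


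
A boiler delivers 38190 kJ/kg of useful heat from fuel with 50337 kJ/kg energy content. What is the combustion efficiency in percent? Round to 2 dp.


Efficiency = (Q_useful / Q_fuel) * 100
Efficiency = (38190 / 50337) * 100
Efficiency = 0.7587 * 100 = 75.87%


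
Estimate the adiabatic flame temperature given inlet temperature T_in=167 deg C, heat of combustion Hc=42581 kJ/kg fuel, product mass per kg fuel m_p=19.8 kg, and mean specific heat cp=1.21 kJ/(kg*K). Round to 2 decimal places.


T_ad = T_in + Hc / (m_p * cp)
Denominator = 19.8 * 1.21 = 23.9580
Temperature rise = 42581 / 23.9580 = 1777.32 K
T_ad = 167 + 1777.32 = 1944.32 deg C


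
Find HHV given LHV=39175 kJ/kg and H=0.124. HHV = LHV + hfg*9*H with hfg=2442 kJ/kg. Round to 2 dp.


HHV = LHV + hfg * 9 * H
Water addition = 2442 * 9 * 0.124 = 2725.272 kJ/kg
HHV = 39175 + 2725.272 = 41900.27 kJ/kg


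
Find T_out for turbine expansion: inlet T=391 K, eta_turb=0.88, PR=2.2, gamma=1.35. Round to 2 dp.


T_out = T_in * (1 - eta * (1 - PR^(-(gamma-1)/gamma)))
Exponent = -(1.35-1)/1.35 = -0.25925926
PR^exp = 2.2^(-0.25925926) = 0.81512413
Factor = 1 - 0.88*(1 - 0.81512413) = 0.83730923
T_out = 391 * 0.83730923 = 327.39 K


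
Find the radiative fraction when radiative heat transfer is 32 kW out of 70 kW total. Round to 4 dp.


f_rad = Q_rad / Q_total
f_rad = 32 / 70 = 0.4571


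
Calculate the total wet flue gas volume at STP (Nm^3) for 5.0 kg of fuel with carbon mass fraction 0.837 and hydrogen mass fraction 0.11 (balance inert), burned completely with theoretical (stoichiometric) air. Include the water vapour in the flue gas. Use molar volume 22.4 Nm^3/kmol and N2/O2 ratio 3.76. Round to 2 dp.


Per kg fuel: CO2 = (C/12 kmol)*22.4 = (0.837/12)*22.4 = 1.56240 Nm^3
Per kg fuel: H2O = (H/2 kmol)*22.4 = (0.11/2)*22.4 = 1.23200 Nm^3
O2 needed per kg fuel = C/12 + H/4 = 0.837/12 + 0.11/4 = 0.09725000 kmol
Per kg fuel: N2 = O2*3.76*22.4 = 0.09725000*3.76*22.4 = 8.19078 Nm^3
Total per kg = 1.56240 + 1.23200 + 8.19078 = 10.98518 Nm^3
Total = 10.98518 * 5.0 = 54.93 Nm^3


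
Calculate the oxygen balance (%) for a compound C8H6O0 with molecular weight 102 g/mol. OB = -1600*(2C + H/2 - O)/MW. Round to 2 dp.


OB = -1600 * (2C + H/2 - O) / MW
Inner = 2*8 + 6/2 - 0 = 19.00
OB = -1600 * 19.00 / 102 = -298.04%


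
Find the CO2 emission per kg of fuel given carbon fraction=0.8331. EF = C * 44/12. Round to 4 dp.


EF = C_frac * (M_CO2 / M_C)
EF = 0.8331 * (44/12)
EF = 0.8331 * 3.666667 = 3.0547 kg_CO2/kg_fuel


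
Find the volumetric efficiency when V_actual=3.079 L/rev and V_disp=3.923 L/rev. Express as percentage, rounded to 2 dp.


eta_v = (V_actual / V_disp) * 100
Ratio = 3.079 / 3.923 = 0.7849
eta_v = 0.7849 * 100 = 78.49%


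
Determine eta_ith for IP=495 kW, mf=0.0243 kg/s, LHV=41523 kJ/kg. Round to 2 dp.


eta_ith = (IP / (mf * LHV)) * 100
Denominator = 0.0243 * 41523 = 1009.0089 kW
eta_ith = (495 / 1009.0089) * 100 = 49.06%


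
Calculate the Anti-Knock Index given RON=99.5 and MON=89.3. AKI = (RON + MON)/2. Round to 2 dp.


AKI = (RON + MON) / 2
AKI = (99.5 + 89.3) / 2
AKI = 188.8 / 2 = 94.40


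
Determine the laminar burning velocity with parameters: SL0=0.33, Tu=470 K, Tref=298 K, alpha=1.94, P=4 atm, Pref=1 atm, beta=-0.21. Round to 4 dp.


SL = SL0 * (Tu/Tref)^alpha * (P/Pref)^beta
T ratio = 470/298 = 1.57718121
(T ratio)^alpha = 1.57718121^1.94 = 2.420418
(P/Pref)^beta = 4^(-0.21) = 0.747425
SL = 0.33 * 2.420418 * 0.747425 = 0.5970 m/s


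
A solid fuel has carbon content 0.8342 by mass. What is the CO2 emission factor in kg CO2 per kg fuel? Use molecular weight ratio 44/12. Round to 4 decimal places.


EF = C_frac * (M_CO2 / M_C)
EF = 0.8342 * (44/12)
EF = 0.8342 * 3.666667 = 3.0587 kg_CO2/kg_fuel


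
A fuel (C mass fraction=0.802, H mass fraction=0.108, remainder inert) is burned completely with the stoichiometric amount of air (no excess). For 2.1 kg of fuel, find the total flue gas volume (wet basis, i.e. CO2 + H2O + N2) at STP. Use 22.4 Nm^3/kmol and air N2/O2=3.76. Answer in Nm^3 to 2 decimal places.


Per kg fuel: CO2 = (C/12 kmol)*22.4 = (0.802/12)*22.4 = 1.49707 Nm^3
Per kg fuel: H2O = (H/2 kmol)*22.4 = (0.108/2)*22.4 = 1.20960 Nm^3
O2 needed per kg fuel = C/12 + H/4 = 0.802/12 + 0.108/4 = 0.09383333 kmol
Per kg fuel: N2 = O2*3.76*22.4 = 0.09383333*3.76*22.4 = 7.90302 Nm^3
Total per kg = 1.49707 + 1.20960 + 7.90302 = 10.60969 Nm^3
Total = 10.60969 * 2.1 = 22.28 Nm^3


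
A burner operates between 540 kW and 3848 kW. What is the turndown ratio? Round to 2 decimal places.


TDR = Q_max / Q_min
TDR = 3848 / 540 = 7.13


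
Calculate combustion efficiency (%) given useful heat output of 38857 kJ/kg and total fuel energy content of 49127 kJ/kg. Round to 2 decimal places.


Efficiency = (Q_useful / Q_fuel) * 100
Efficiency = (38857 / 49127) * 100
Efficiency = 0.7909 * 100 = 79.09%


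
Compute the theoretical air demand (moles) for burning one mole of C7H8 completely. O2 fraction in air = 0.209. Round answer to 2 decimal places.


Balanced combustion: C7H8 + 9 O2 -> 7 CO2 + 4 H2O
O2 needed = C + H/4 = 7 + 8/4 = 9.00 moles
Air moles = O2 / 0.209 = 9.00 / 0.209 = 43.06 moles air


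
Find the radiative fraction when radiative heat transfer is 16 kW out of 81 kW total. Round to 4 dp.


f_rad = Q_rad / Q_total
f_rad = 16 / 81 = 0.1975


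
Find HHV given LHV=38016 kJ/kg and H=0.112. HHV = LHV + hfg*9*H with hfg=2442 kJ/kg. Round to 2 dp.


HHV = LHV + hfg * 9 * H
Water addition = 2442 * 9 * 0.112 = 2461.536 kJ/kg
HHV = 38016 + 2461.536 = 40477.54 kJ/kg


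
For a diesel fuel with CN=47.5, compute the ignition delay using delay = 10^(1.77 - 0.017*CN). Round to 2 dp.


delay = 10^(1.77 - 0.017*CN)
Exponent = 1.77 - 0.017*47.5 = 0.9625
delay = 10^0.9625 = 9.17 ms


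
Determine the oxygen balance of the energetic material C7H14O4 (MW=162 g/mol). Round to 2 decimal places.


OB = -1600 * (2C + H/2 - O) / MW
Inner = 2*7 + 14/2 - 4 = 17.00
OB = -1600 * 17.00 / 162 = -167.90%


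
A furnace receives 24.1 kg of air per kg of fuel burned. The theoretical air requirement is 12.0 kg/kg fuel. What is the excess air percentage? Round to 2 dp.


Excess air = actual - stoichiometric = 24.1 - 12.0 = 12.10 kg/kg fuel
Excess air % = (excess / stoich) * 100 = (12.10 / 12.0) * 100 = 100.83%


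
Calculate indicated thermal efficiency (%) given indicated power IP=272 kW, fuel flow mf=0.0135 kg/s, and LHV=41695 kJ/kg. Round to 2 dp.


eta_ith = (IP / (mf * LHV)) * 100
Denominator = 0.0135 * 41695 = 562.8825 kW
eta_ith = (272 / 562.8825) * 100 = 48.32%


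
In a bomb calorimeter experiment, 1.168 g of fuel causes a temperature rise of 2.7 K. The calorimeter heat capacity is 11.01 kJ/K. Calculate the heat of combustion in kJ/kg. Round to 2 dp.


Hc = C_cal * delta_T / m_fuel
Q_released = 11.01 * 2.7 = 29.7270 kJ
m_fuel = 1.168 g = 1.168/1000 kg = 0.001168 kg
Hc = 29.7270 / 0.001168 = 25451.20 kJ/kg


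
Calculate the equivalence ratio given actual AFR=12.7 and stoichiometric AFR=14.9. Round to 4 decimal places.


phi = AFR_stoich / AFR_actual
phi = 14.9 / 12.7 = 1.1732


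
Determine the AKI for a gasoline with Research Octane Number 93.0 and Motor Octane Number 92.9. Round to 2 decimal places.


AKI = (RON + MON) / 2
AKI = (93.0 + 92.9) / 2
AKI = 185.9 / 2 = 92.95


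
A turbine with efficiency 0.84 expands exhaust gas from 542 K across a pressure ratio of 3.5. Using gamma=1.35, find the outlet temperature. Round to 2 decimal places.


T_out = T_in * (1 - eta * (1 - PR^(-(gamma-1)/gamma)))
Exponent = -(1.35-1)/1.35 = -0.25925926
PR^exp = 3.5^(-0.25925926) = 0.72267881
Factor = 1 - 0.84*(1 - 0.72267881) = 0.76705020
T_out = 542 * 0.76705020 = 415.74 K


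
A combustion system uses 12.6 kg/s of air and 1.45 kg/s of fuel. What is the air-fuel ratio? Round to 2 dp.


AFR = m_air / m_fuel
AFR = 12.6 / 1.45 = 8.69


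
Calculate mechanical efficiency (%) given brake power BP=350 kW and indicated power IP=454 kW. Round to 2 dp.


eta_mech = (BP / IP) * 100
Ratio = 350 / 454 = 0.7709
eta_mech = 0.7709 * 100 = 77.09%


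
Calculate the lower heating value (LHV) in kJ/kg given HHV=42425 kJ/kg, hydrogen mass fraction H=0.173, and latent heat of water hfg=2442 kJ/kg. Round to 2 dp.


LHV = HHV - hfg * 9 * H
Water correction = 2442 * 9 * 0.173 = 3802.194 kJ/kg
LHV = 42425 - 3802.194 = 38622.81 kJ/kg


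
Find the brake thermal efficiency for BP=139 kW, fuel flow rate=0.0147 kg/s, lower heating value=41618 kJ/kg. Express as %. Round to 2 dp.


eta_BTE = (BP / (mf * LHV)) * 100
Denominator = 0.0147 * 41618 = 611.7846 kW
eta_BTE = (139 / 611.7846) * 100 = 22.72%


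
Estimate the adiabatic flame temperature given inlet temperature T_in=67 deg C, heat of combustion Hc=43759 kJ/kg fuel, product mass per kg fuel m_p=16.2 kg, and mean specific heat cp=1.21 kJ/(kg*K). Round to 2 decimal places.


T_ad = T_in + Hc / (m_p * cp)
Denominator = 16.2 * 1.21 = 19.6020
Temperature rise = 43759 / 19.6020 = 2232.37 K
T_ad = 67 + 2232.37 = 2299.37 deg C


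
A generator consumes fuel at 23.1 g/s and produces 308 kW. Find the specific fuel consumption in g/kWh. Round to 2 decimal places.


SFC = (mf / BP) * 3600
Rate = 23.1 / 308 = 0.075000 g/(s*kW)
SFC = 0.075000 * 3600 = 270.00 g/kWh


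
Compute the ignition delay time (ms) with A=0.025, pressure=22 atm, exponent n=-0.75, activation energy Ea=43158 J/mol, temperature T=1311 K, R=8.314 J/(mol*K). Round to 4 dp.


tau = A * P^n * exp(Ea/(R*T))
P^n = 22^(-0.75) = 0.09844258
Ea/(R*T) = 43158/(8.314*1311) = 3.959575
exp(Ea/(R*T)) = 52.435048
tau = 0.025 * 0.09844258 * 52.435048 = 0.1290 ms


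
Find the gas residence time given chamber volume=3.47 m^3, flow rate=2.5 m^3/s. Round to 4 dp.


tau = V / Q_flow
tau = 3.47 / 2.5 = 1.3880 s


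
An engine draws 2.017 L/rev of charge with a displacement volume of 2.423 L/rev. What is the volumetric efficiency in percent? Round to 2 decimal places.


eta_v = (V_actual / V_disp) * 100
Ratio = 2.017 / 2.423 = 0.8324
eta_v = 0.8324 * 100 = 83.24%


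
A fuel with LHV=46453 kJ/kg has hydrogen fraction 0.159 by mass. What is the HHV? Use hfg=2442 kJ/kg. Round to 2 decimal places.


HHV = LHV + hfg * 9 * H
Water addition = 2442 * 9 * 0.159 = 3494.502 kJ/kg
HHV = 46453 + 3494.502 = 49947.50 kJ/kg


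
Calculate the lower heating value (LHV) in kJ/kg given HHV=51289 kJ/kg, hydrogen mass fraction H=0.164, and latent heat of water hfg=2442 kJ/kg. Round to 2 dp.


LHV = HHV - hfg * 9 * H
Water correction = 2442 * 9 * 0.164 = 3604.392 kJ/kg
LHV = 51289 - 3604.392 = 47684.61 kJ/kg


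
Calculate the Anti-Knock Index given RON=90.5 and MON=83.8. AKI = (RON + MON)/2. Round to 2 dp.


AKI = (RON + MON) / 2
AKI = (90.5 + 83.8) / 2
AKI = 174.3 / 2 = 87.15


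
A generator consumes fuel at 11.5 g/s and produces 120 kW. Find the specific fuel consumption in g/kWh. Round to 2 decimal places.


SFC = (mf / BP) * 3600
Rate = 11.5 / 120 = 0.095833 g/(s*kW)
SFC = 0.095833 * 3600 = 345.00 g/kWh


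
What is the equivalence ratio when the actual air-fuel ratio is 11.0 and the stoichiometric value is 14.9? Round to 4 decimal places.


phi = AFR_stoich / AFR_actual
phi = 14.9 / 11.0 = 1.3545


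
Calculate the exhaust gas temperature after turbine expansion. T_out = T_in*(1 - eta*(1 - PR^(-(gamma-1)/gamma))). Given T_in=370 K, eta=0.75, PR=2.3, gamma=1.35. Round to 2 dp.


T_out = T_in * (1 - eta * (1 - PR^(-(gamma-1)/gamma)))
Exponent = -(1.35-1)/1.35 = -0.25925926
PR^exp = 2.3^(-0.25925926) = 0.80578413
Factor = 1 - 0.75*(1 - 0.80578413) = 0.85433810
T_out = 370 * 0.85433810 = 316.11 K


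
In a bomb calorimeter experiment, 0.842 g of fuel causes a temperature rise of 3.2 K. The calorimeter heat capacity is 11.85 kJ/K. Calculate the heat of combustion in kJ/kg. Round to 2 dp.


Hc = C_cal * delta_T / m_fuel
Q_released = 11.85 * 3.2 = 37.9200 kJ
m_fuel = 0.842 g = 0.842/1000 kg = 0.000842 kg
Hc = 37.9200 / 0.000842 = 45035.63 kJ/kg


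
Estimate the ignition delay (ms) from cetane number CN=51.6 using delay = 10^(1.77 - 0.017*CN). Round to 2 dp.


delay = 10^(1.77 - 0.017*CN)
Exponent = 1.77 - 0.017*51.6 = 0.8928
delay = 10^0.8928 = 7.81 ms


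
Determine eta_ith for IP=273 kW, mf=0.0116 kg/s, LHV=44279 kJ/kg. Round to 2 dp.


eta_ith = (IP / (mf * LHV)) * 100
Denominator = 0.0116 * 44279 = 513.6364 kW
eta_ith = (273 / 513.6364) * 100 = 53.15%


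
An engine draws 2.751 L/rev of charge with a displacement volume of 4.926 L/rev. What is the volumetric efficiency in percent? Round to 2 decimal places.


eta_v = (V_actual / V_disp) * 100
Ratio = 2.751 / 4.926 = 0.5585
eta_v = 0.5585 * 100 = 55.85%


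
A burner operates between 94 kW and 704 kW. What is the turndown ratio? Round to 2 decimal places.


TDR = Q_max / Q_min
TDR = 704 / 94 = 7.49


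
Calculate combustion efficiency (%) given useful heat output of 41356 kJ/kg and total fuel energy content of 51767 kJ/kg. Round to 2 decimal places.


Efficiency = (Q_useful / Q_fuel) * 100
Efficiency = (41356 / 51767) * 100
Efficiency = 0.7989 * 100 = 79.89%


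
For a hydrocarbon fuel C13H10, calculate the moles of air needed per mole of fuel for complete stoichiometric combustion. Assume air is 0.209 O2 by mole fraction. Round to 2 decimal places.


Balanced combustion: C13H10 + 15.5 O2 -> 13 CO2 + 5 H2O
O2 needed = C + H/4 = 13 + 10/4 = 15.50 moles
Air moles = O2 / 0.209 = 15.50 / 0.209 = 74.16 moles air


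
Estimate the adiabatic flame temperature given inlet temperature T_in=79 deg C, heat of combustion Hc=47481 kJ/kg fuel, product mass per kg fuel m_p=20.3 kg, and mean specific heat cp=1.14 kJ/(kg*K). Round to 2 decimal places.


T_ad = T_in + Hc / (m_p * cp)
Denominator = 20.3 * 1.14 = 23.1420
Temperature rise = 47481 / 23.1420 = 2051.72 K
T_ad = 79 + 2051.72 = 2130.72 deg C


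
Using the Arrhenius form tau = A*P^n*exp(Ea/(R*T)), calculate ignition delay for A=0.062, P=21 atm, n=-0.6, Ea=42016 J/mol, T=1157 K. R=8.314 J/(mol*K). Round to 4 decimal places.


tau = A * P^n * exp(Ea/(R*T))
P^n = 21^(-0.6) = 0.16094164
Ea/(R*T) = 42016/(8.314*1157) = 4.367886
exp(Ea/(R*T)) = 78.876734
tau = 0.062 * 0.16094164 * 78.876734 = 0.7871 ms


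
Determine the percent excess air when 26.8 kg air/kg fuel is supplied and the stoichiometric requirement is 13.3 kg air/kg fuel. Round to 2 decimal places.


Excess air = actual - stoichiometric = 26.8 - 13.3 = 13.50 kg/kg fuel
Excess air % = (excess / stoich) * 100 = (13.50 / 13.3) * 100 = 101.50%


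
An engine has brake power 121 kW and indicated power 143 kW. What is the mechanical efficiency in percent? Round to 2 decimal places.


eta_mech = (BP / IP) * 100
Ratio = 121 / 143 = 0.8462
eta_mech = 0.8462 * 100 = 84.62%


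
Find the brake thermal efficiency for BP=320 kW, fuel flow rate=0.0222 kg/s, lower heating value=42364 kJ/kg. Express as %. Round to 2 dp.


eta_BTE = (BP / (mf * LHV)) * 100
Denominator = 0.0222 * 42364 = 940.4808 kW
eta_BTE = (320 / 940.4808) * 100 = 34.03%


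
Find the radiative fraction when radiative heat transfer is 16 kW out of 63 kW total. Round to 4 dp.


f_rad = Q_rad / Q_total
f_rad = 16 / 63 = 0.2540


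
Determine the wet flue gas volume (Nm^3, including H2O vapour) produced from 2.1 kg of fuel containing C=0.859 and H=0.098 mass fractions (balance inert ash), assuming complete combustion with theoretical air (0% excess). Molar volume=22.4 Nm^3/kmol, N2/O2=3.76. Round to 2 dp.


Per kg fuel: CO2 = (C/12 kmol)*22.4 = (0.859/12)*22.4 = 1.60347 Nm^3
Per kg fuel: H2O = (H/2 kmol)*22.4 = (0.098/2)*22.4 = 1.09760 Nm^3
O2 needed per kg fuel = C/12 + H/4 = 0.859/12 + 0.098/4 = 0.09608333 kmol
Per kg fuel: N2 = O2*3.76*22.4 = 0.09608333*3.76*22.4 = 8.09252 Nm^3
Total per kg = 1.60347 + 1.09760 + 8.09252 = 10.79359 Nm^3
Total = 10.79359 * 2.1 = 22.67 Nm^3


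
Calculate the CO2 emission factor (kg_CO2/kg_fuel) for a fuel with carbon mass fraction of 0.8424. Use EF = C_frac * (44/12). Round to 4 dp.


EF = C_frac * (M_CO2 / M_C)
EF = 0.8424 * (44/12)
EF = 0.8424 * 3.666667 = 3.0888 kg_CO2/kg_fuel


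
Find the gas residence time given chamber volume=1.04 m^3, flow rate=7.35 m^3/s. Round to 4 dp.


tau = V / Q_flow
tau = 1.04 / 7.35 = 0.1415 s


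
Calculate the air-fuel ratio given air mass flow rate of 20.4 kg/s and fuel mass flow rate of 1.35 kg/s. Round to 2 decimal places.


AFR = m_air / m_fuel
AFR = 20.4 / 1.35 = 15.11


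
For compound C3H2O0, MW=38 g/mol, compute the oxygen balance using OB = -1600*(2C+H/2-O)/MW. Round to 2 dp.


OB = -1600 * (2C + H/2 - O) / MW
Inner = 2*3 + 2/2 - 0 = 7.00
OB = -1600 * 7.00 / 38 = -294.74%


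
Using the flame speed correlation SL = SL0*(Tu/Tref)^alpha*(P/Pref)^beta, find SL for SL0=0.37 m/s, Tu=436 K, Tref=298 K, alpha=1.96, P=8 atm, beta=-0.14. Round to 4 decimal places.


SL = SL0 * (Tu/Tref)^alpha * (P/Pref)^beta
T ratio = 436/298 = 1.46308725
(T ratio)^alpha = 1.46308725^1.96 = 2.108287
(P/Pref)^beta = 8^(-0.14) = 0.747425
SL = 0.37 * 2.108287 * 0.747425 = 0.5830 m/s


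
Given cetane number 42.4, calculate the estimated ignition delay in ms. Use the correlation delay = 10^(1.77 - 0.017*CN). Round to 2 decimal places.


delay = 10^(1.77 - 0.017*CN)
Exponent = 1.77 - 0.017*42.4 = 1.0492
delay = 10^1.0492 = 11.20 ms


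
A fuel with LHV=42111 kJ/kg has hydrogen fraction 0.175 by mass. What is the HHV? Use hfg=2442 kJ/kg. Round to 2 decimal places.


HHV = LHV + hfg * 9 * H
Water addition = 2442 * 9 * 0.175 = 3846.150 kJ/kg
HHV = 42111 + 3846.150 = 45957.15 kJ/kg


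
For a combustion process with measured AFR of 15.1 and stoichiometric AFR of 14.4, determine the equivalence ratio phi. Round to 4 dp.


phi = AFR_stoich / AFR_actual
phi = 14.4 / 15.1 = 0.9536


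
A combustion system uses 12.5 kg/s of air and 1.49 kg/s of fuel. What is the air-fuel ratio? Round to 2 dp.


AFR = m_air / m_fuel
AFR = 12.5 / 1.49 = 8.39


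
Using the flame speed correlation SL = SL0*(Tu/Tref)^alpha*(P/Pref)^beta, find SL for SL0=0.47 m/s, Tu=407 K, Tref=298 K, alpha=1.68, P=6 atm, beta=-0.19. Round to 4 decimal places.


SL = SL0 * (Tu/Tref)^alpha * (P/Pref)^beta
T ratio = 407/298 = 1.36577181
(T ratio)^alpha = 1.36577181^1.68 = 1.688244
(P/Pref)^beta = 6^(-0.19) = 0.711461
SL = 0.47 * 1.688244 * 0.711461 = 0.5645 m/s


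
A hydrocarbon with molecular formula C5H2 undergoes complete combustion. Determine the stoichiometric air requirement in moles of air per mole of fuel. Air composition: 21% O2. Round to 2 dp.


Balanced combustion: C5H2 + 5.5 O2 -> 5 CO2 + 1 H2O
O2 needed = C + H/4 = 5 + 2/4 = 5.50 moles
Air moles = O2 / 0.21 = 5.50 / 0.21 = 26.19 moles air


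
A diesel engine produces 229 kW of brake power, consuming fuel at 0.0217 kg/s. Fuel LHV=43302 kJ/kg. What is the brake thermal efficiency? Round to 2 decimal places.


eta_BTE = (BP / (mf * LHV)) * 100
Denominator = 0.0217 * 43302 = 939.6534 kW
eta_BTE = (229 / 939.6534) * 100 = 24.37%


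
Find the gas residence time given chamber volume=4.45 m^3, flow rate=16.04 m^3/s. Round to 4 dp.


tau = V / Q_flow
tau = 4.45 / 16.04 = 0.2774 s


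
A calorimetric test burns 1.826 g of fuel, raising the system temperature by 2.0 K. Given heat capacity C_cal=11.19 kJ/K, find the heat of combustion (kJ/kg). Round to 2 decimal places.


Hc = C_cal * delta_T / m_fuel
Q_released = 11.19 * 2.0 = 22.3800 kJ
m_fuel = 1.826 g = 1.826/1000 kg = 0.001826 kg
Hc = 22.3800 / 0.001826 = 12256.30 kJ/kg


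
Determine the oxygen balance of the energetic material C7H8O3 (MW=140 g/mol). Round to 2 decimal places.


OB = -1600 * (2C + H/2 - O) / MW
Inner = 2*7 + 8/2 - 3 = 15.00
OB = -1600 * 15.00 / 140 = -171.43%


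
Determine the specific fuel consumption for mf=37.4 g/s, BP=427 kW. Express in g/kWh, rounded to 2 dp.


SFC = (mf / BP) * 3600
Rate = 37.4 / 427 = 0.087588 g/(s*kW)
SFC = 0.087588 * 3600 = 315.32 g/kWh


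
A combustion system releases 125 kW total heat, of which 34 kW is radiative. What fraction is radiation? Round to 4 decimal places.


f_rad = Q_rad / Q_total
f_rad = 34 / 125 = 0.2720


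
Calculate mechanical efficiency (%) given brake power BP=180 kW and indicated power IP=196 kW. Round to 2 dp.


eta_mech = (BP / IP) * 100
Ratio = 180 / 196 = 0.9184
eta_mech = 0.9184 * 100 = 91.84%


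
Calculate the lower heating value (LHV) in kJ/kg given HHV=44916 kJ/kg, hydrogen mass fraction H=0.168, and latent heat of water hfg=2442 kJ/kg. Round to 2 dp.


LHV = HHV - hfg * 9 * H
Water correction = 2442 * 9 * 0.168 = 3692.304 kJ/kg
LHV = 44916 - 3692.304 = 41223.70 kJ/kg


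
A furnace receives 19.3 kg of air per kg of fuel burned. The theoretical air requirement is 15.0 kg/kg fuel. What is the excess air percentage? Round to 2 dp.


Excess air = actual - stoichiometric = 19.3 - 15.0 = 4.30 kg/kg fuel
Excess air % = (excess / stoich) * 100 = (4.30 / 15.0) * 100 = 28.67%


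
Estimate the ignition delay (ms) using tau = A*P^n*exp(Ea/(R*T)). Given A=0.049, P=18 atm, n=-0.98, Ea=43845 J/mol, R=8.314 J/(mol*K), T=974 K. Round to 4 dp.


tau = A * P^n * exp(Ea/(R*T))
P^n = 18^(-0.98) = 0.05886172
Ea/(R*T) = 43845/(8.314*974) = 5.414409
exp(Ea/(R*T)) = 224.619864
tau = 0.049 * 0.05886172 * 224.619864 = 0.6479 ms


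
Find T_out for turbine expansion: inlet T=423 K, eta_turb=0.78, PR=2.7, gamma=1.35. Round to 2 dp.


T_out = T_in * (1 - eta * (1 - PR^(-(gamma-1)/gamma)))
Exponent = -(1.35-1)/1.35 = -0.25925926
PR^exp = 2.7^(-0.25925926) = 0.77297411
Factor = 1 - 0.78*(1 - 0.77297411) = 0.82291981
T_out = 423 * 0.82291981 = 348.10 K


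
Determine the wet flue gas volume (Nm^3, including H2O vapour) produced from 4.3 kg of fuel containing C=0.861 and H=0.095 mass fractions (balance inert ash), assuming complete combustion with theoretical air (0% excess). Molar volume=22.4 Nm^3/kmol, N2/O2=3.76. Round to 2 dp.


Per kg fuel: CO2 = (C/12 kmol)*22.4 = (0.861/12)*22.4 = 1.60720 Nm^3
Per kg fuel: H2O = (H/2 kmol)*22.4 = (0.095/2)*22.4 = 1.06400 Nm^3
O2 needed per kg fuel = C/12 + H/4 = 0.861/12 + 0.095/4 = 0.09550000 kmol
Per kg fuel: N2 = O2*3.76*22.4 = 0.09550000*3.76*22.4 = 8.04339 Nm^3
Total per kg = 1.60720 + 1.06400 + 8.04339 = 10.71459 Nm^3
Total = 10.71459 * 4.3 = 46.07 Nm^3


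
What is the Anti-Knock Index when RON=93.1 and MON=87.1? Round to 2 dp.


AKI = (RON + MON) / 2
AKI = (93.1 + 87.1) / 2
AKI = 180.2 / 2 = 90.10


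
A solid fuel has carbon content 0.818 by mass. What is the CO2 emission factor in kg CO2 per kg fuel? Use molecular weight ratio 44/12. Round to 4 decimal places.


EF = C_frac * (M_CO2 / M_C)
EF = 0.818 * (44/12)
EF = 0.818 * 3.666667 = 2.9993 kg_CO2/kg_fuel


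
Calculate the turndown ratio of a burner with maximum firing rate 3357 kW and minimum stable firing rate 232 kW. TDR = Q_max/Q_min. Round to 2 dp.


TDR = Q_max / Q_min
TDR = 3357 / 232 = 14.47


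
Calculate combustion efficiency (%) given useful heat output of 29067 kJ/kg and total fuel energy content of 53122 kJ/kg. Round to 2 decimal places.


Efficiency = (Q_useful / Q_fuel) * 100
Efficiency = (29067 / 53122) * 100
Efficiency = 0.5472 * 100 = 54.72%


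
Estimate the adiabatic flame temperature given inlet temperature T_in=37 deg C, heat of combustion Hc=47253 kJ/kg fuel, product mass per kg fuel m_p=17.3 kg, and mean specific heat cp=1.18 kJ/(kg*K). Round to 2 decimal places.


T_ad = T_in + Hc / (m_p * cp)
Denominator = 17.3 * 1.18 = 20.4140
Temperature rise = 47253 / 20.4140 = 2314.73 K
T_ad = 37 + 2314.73 = 2351.73 deg C


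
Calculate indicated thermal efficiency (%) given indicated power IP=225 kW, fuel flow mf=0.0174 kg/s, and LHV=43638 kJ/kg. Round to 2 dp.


eta_ith = (IP / (mf * LHV)) * 100
Denominator = 0.0174 * 43638 = 759.3012 kW
eta_ith = (225 / 759.3012) * 100 = 29.63%


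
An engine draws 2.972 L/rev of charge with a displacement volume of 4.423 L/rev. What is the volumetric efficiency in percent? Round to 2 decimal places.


eta_v = (V_actual / V_disp) * 100
Ratio = 2.972 / 4.423 = 0.6719
eta_v = 0.6719 * 100 = 67.19%


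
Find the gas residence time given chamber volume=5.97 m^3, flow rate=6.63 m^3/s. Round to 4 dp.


tau = V / Q_flow
tau = 5.97 / 6.63 = 0.9005 s


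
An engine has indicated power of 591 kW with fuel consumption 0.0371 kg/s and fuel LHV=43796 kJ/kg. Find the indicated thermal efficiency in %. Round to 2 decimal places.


eta_ith = (IP / (mf * LHV)) * 100
Denominator = 0.0371 * 43796 = 1624.8316 kW
eta_ith = (591 / 1624.8316) * 100 = 36.37%


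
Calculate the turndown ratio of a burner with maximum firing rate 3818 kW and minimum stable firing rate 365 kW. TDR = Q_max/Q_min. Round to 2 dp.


TDR = Q_max / Q_min
TDR = 3818 / 365 = 10.46


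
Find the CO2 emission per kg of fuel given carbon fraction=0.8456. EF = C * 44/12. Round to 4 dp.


EF = C_frac * (M_CO2 / M_C)
EF = 0.8456 * (44/12)
EF = 0.8456 * 3.666667 = 3.1005 kg_CO2/kg_fuel


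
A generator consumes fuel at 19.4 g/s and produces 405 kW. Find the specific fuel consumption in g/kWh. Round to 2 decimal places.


SFC = (mf / BP) * 3600
Rate = 19.4 / 405 = 0.047901 g/(s*kW)
SFC = 0.047901 * 3600 = 172.44 g/kWh


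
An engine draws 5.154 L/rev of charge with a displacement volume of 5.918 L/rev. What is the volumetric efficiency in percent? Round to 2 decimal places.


eta_v = (V_actual / V_disp) * 100
Ratio = 5.154 / 5.918 = 0.8709
eta_v = 0.8709 * 100 = 87.09%


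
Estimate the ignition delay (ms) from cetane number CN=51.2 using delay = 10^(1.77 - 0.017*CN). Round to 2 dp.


delay = 10^(1.77 - 0.017*CN)
Exponent = 1.77 - 0.017*51.2 = 0.8996
delay = 10^0.8996 = 7.94 ms


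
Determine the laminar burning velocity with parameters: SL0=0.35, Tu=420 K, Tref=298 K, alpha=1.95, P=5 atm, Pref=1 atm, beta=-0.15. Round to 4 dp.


SL = SL0 * (Tu/Tref)^alpha * (P/Pref)^beta
T ratio = 420/298 = 1.40939597
(T ratio)^alpha = 1.40939597^1.95 = 1.952605
(P/Pref)^beta = 5^(-0.15) = 0.785515
SL = 0.35 * 1.952605 * 0.785515 = 0.5368 m/s


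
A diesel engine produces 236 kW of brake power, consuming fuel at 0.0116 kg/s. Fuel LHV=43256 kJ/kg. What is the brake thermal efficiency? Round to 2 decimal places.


eta_BTE = (BP / (mf * LHV)) * 100
Denominator = 0.0116 * 43256 = 501.7696 kW
eta_BTE = (236 / 501.7696) * 100 = 47.03%


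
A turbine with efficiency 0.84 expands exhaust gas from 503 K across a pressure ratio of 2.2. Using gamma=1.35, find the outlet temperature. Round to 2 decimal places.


T_out = T_in * (1 - eta * (1 - PR^(-(gamma-1)/gamma)))
Exponent = -(1.35-1)/1.35 = -0.25925926
PR^exp = 2.2^(-0.25925926) = 0.81512413
Factor = 1 - 0.84*(1 - 0.81512413) = 0.84470427
T_out = 503 * 0.84470427 = 424.89 K


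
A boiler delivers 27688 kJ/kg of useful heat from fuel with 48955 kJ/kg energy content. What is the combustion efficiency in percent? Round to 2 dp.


Efficiency = (Q_useful / Q_fuel) * 100
Efficiency = (27688 / 48955) * 100
Efficiency = 0.5656 * 100 = 56.56%


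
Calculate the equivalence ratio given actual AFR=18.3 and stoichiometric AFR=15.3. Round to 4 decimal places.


phi = AFR_stoich / AFR_actual
phi = 15.3 / 18.3 = 0.8361


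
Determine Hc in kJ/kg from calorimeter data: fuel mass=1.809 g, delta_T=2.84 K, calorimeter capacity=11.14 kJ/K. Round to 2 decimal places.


Hc = C_cal * delta_T / m_fuel
Q_released = 11.14 * 2.84 = 31.6376 kJ
m_fuel = 1.809 g = 1.809/1000 kg = 0.001809 kg
Hc = 31.6376 / 0.001809 = 17489.00 kJ/kg


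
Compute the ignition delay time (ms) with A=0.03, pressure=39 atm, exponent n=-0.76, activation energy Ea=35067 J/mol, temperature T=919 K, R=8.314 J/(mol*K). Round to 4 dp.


tau = A * P^n * exp(Ea/(R*T))
P^n = 39^(-0.76) = 0.06177189
Ea/(R*T) = 35067/(8.314*919) = 4.589581
exp(Ea/(R*T)) = 98.453214
tau = 0.03 * 0.06177189 * 98.453214 = 0.1824 ms


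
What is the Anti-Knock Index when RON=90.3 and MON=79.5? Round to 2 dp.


AKI = (RON + MON) / 2
AKI = (90.3 + 79.5) / 2
AKI = 169.8 / 2 = 84.90


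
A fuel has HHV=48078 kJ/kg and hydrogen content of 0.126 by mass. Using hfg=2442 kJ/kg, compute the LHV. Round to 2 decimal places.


LHV = HHV - hfg * 9 * H
Water correction = 2442 * 9 * 0.126 = 2769.228 kJ/kg
LHV = 48078 - 2769.228 = 45308.77 kJ/kg


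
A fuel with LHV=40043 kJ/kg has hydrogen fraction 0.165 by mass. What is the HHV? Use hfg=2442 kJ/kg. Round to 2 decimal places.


HHV = LHV + hfg * 9 * H
Water addition = 2442 * 9 * 0.165 = 3626.370 kJ/kg
HHV = 40043 + 3626.370 = 43669.37 kJ/kg


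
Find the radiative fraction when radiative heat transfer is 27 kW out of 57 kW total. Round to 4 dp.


f_rad = Q_rad / Q_total
f_rad = 27 / 57 = 0.4737


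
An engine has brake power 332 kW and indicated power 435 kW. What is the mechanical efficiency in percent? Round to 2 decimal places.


eta_mech = (BP / IP) * 100
Ratio = 332 / 435 = 0.7632
eta_mech = 0.7632 * 100 = 76.32%


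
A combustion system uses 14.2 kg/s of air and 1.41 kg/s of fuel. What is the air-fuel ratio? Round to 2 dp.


AFR = m_air / m_fuel
AFR = 14.2 / 1.41 = 10.07


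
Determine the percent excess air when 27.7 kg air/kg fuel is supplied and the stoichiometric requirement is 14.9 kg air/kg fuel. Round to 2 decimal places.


Excess air = actual - stoichiometric = 27.7 - 14.9 = 12.80 kg/kg fuel
Excess air % = (excess / stoich) * 100 = (12.80 / 14.9) * 100 = 85.91%
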